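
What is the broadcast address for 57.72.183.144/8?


Network: 57.0.0.0/8
Host bits = 24
Set all host bits to 1:
Broadcast: 57.255.255.255


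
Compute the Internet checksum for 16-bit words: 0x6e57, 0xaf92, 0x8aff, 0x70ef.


Sum all words (with carry folding):
+ 0x6e57 = 0x6e57
+ 0xaf92 = 0x1dea
+ 0x8aff = 0xa8e9
+ 0x70ef = 0x19d9
One's complement: ~0x19d9
Checksum = 0xe626


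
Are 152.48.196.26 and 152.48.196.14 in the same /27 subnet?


Mask: 255.255.255.224
152.48.196.26 AND mask = 152.48.196.0
152.48.196.14 AND mask = 152.48.196.0
Yes, same subnet (152.48.196.0)


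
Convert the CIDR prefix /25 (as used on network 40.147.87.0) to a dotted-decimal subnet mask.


/25 means 25 network bits, 7 host bits
Binary: 11111111111111111111111110000000
Mask: 255.255.255.128


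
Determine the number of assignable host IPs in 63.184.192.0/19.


Host bits = 32 - 19 = 13
Total addresses = 2^13 = 8192
Usable = total - 2 (network and broadcast)
Usable hosts: 8190


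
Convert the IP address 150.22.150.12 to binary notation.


150 = 10010110
22 = 00010110
150 = 10010110
12 = 00001100
Binary: 10010110.00010110.10010110.00001100


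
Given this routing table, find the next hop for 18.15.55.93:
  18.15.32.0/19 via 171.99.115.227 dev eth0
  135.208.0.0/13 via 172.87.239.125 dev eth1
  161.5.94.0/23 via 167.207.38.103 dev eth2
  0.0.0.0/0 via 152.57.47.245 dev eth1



Longest prefix match for 18.15.55.93:
  /19 18.15.32.0: MATCH
  /13 135.208.0.0: no
  /23 161.5.94.0: no
  /0 0.0.0.0: MATCH
Selected: next-hop 171.99.115.227 via eth0 (matched /19)


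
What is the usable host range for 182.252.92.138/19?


Network: 182.252.64.0
Broadcast: 182.252.95.255
First usable = network + 1
Last usable = broadcast - 1
Range: 182.252.64.1 to 182.252.95.254


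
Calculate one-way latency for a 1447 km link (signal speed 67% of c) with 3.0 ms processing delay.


Speed = 0.67 * 3e5 km/s = 201000 km/s
Propagation delay = 1447 / 201000 = 0.0072 s = 7.199 ms
Processing delay = 3.0 ms
Total one-way latency = 10.199 ms


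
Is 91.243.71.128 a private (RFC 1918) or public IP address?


RFC 1918 private ranges:
  10.0.0.0/8 (10.0.0.0 - 10.255.255.255)
  172.16.0.0/12 (172.16.0.0 - 172.31.255.255)
  192.168.0.0/16 (192.168.0.0 - 192.168.255.255)
Public (not in any RFC 1918 range)


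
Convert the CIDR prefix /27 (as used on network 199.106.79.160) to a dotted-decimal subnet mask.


/27 means 27 network bits, 5 host bits
Binary: 11111111111111111111111111100000
Mask: 255.255.255.224


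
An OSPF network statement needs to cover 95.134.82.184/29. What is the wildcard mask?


Subnet mask: 255.255.255.248
Wildcard = 255.255.255.255 - subnet mask
255 - 255 = 0
255 - 255 = 0
255 - 255 = 0
255 - 248 = 7
Wildcard: 0.0.0.7


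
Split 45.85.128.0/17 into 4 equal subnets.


New prefix = 17 + 2 = 19
Each subnet has 8192 addresses
  45.85.128.0/19
  45.85.160.0/19
  45.85.192.0/19
  45.85.224.0/19
Subnets: 45.85.128.0/19, 45.85.160.0/19, 45.85.192.0/19, 45.85.224.0/19


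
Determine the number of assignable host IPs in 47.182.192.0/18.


Host bits = 32 - 18 = 14
Total addresses = 2^14 = 16384
Usable = total - 2 (network and broadcast)
Usable hosts: 16382


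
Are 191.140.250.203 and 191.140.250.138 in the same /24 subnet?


Mask: 255.255.255.0
191.140.250.203 AND mask = 191.140.250.0
191.140.250.138 AND mask = 191.140.250.0
Yes, same subnet (191.140.250.0)


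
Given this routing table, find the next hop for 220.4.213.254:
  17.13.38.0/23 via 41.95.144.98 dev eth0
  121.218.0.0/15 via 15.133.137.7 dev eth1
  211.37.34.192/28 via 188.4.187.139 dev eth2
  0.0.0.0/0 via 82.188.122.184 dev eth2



Longest prefix match for 220.4.213.254:
  /23 17.13.38.0: no
  /15 121.218.0.0: no
  /28 211.37.34.192: no
  /0 0.0.0.0: MATCH
Selected: next-hop 82.188.122.184 via eth2 (matched /0)


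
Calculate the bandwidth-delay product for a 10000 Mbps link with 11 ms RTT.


BDP = bandwidth * RTT
= 10000 Mbps * 11 ms
= 10000 * 1e6 * 11 / 1000 bits
= 110000000 bits
= 13750000 bytes
= 13427.7344 KB
BDP = 110000000 bits (13750000 bytes)


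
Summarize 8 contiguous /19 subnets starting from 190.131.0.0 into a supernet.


Original prefix: /19
Number of subnets: 8 = 2^3
New prefix = 19 - 3 = 16
Supernet: 190.131.0.0/16


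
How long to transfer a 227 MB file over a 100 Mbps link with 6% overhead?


Effective throughput = 100 * (1 - 6/100) = 94 Mbps
File size in Mb = 227 * 8 = 1816 Mb
Time = 1816 / 94
Time = 19.3191 seconds


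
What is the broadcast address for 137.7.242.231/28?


Network: 137.7.242.224/28
Host bits = 4
Set all host bits to 1:
Broadcast: 137.7.242.239


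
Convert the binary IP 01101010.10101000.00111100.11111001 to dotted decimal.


01101010 = 106
10101000 = 168
00111100 = 60
11111001 = 249
IP: 106.168.60.249


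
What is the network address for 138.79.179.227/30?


IP:   10001010.01001111.10110011.11100011
Mask: 11111111.11111111.11111111.11111100
AND operation:
Net:  10001010.01001111.10110011.11100000
Network: 138.79.179.224/30


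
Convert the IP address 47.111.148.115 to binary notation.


47 = 00101111
111 = 01101111
148 = 10010100
115 = 01110011
Binary: 00101111.01101111.10010100.01110011


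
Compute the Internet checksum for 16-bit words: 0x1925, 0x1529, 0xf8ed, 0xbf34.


Sum all words (with carry folding):
+ 0x1925 = 0x1925
+ 0x1529 = 0x2e4e
+ 0xf8ed = 0x273c
+ 0xbf34 = 0xe670
One's complement: ~0xe670
Checksum = 0x198f


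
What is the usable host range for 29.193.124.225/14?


Network: 29.192.0.0
Broadcast: 29.195.255.255
First usable = network + 1
Last usable = broadcast - 1
Range: 29.192.0.1 to 29.195.255.254


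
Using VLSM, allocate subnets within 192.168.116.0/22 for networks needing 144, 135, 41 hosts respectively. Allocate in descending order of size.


144 hosts -> /24 (254 usable): 192.168.116.0/24
135 hosts -> /24 (254 usable): 192.168.117.0/24
41 hosts -> /26 (62 usable): 192.168.118.0/26
Allocation: 192.168.116.0/24 (144 hosts, 254 usable); 192.168.117.0/24 (135 hosts, 254 usable); 192.168.118.0/26 (41 hosts, 62 usable)


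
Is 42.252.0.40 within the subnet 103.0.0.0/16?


Subnet network: 103.0.0.0
Test IP AND mask: 42.252.0.0
No, 42.252.0.40 is not in 103.0.0.0/16


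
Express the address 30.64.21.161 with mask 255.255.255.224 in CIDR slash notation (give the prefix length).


Binary: 11111111.11111111.11111111.11100000
Count leading 1s
Prefix: /27


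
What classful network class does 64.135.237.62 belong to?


First octet: 64
Binary: 01000000
0xxxxxxx -> Class A (1-126)
Class A, default mask 255.0.0.0 (/8)


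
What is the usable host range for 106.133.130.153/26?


Network: 106.133.130.128
Broadcast: 106.133.130.191
First usable = network + 1
Last usable = broadcast - 1
Range: 106.133.130.129 to 106.133.130.190


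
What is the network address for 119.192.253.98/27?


IP:   01110111.11000000.11111101.01100010
Mask: 11111111.11111111.11111111.11100000
AND operation:
Net:  01110111.11000000.11111101.01100000
Network: 119.192.253.96/27


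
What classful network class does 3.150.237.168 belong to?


First octet: 3
Binary: 00000011
0xxxxxxx -> Class A (1-126)
Class A, default mask 255.0.0.0 (/8)


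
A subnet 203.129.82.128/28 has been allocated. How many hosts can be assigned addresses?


Host bits = 32 - 28 = 4
Total addresses = 2^4 = 16
Usable = total - 2 (network and broadcast)
Usable hosts: 14


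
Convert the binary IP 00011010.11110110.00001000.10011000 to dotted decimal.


00011010 = 26
11110110 = 246
00001000 = 8
10011000 = 152
IP: 26.246.8.152


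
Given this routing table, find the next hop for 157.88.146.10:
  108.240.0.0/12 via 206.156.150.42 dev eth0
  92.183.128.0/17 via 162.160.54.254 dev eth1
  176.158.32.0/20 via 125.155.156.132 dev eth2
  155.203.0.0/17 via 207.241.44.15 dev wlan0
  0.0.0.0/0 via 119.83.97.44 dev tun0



Longest prefix match for 157.88.146.10:
  /12 108.240.0.0: no
  /17 92.183.128.0: no
  /20 176.158.32.0: no
  /17 155.203.0.0: no
  /0 0.0.0.0: MATCH
Selected: next-hop 119.83.97.44 via tun0 (matched /0)


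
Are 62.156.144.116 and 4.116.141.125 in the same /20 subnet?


Mask: 255.255.240.0
62.156.144.116 AND mask = 62.156.144.0
4.116.141.125 AND mask = 4.116.128.0
No, different subnets (62.156.144.0 vs 4.116.128.0)


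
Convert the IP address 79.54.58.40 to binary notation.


79 = 01001111
54 = 00110110
58 = 00111010
40 = 00101000
Binary: 01001111.00110110.00111010.00101000


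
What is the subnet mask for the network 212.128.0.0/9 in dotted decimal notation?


/9 means 9 network bits, 23 host bits
Binary: 11111111100000000000000000000000
Mask: 255.128.0.0


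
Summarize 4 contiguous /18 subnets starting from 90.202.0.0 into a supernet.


Original prefix: /18
Number of subnets: 4 = 2^2
New prefix = 18 - 2 = 16
Supernet: 90.202.0.0/16


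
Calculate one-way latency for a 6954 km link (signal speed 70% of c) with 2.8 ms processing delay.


Speed = 0.7 * 3e5 km/s = 210000 km/s
Propagation delay = 6954 / 210000 = 0.0331 s = 33.1143 ms
Processing delay = 2.8 ms
Total one-way latency = 35.9143 ms


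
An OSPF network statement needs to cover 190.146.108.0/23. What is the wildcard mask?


Subnet mask: 255.255.254.0
Wildcard = 255.255.255.255 - subnet mask
255 - 255 = 0
255 - 255 = 0
255 - 254 = 1
255 - 0 = 255
Wildcard: 0.0.1.255


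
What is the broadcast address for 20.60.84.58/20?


Network: 20.60.80.0/20
Host bits = 12
Set all host bits to 1:
Broadcast: 20.60.95.255


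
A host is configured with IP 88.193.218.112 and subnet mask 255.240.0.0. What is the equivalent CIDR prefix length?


Binary: 11111111.11110000.00000000.00000000
Count leading 1s
Prefix: /12


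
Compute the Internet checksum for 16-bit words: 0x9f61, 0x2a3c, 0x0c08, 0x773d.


Sum all words (with carry folding):
+ 0x9f61 = 0x9f61
+ 0x2a3c = 0xc99d
+ 0x0c08 = 0xd5a5
+ 0x773d = 0x4ce3
One's complement: ~0x4ce3
Checksum = 0xb31c


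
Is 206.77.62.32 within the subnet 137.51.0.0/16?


Subnet network: 137.51.0.0
Test IP AND mask: 206.77.0.0
No, 206.77.62.32 is not in 137.51.0.0/16


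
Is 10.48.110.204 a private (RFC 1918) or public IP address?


RFC 1918 private ranges:
  10.0.0.0/8 (10.0.0.0 - 10.255.255.255)
  172.16.0.0/12 (172.16.0.0 - 172.31.255.255)
  192.168.0.0/16 (192.168.0.0 - 192.168.255.255)
Private (in 10.0.0.0/8)


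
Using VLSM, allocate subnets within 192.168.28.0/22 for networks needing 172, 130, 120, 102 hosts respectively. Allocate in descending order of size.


172 hosts -> /24 (254 usable): 192.168.28.0/24
130 hosts -> /24 (254 usable): 192.168.29.0/24
120 hosts -> /25 (126 usable): 192.168.30.0/25
102 hosts -> /25 (126 usable): 192.168.30.128/25
Allocation: 192.168.28.0/24 (172 hosts, 254 usable); 192.168.29.0/24 (130 hosts, 254 usable); 192.168.30.0/25 (120 hosts, 126 usable); 192.168.30.128/25 (102 hosts, 126 usable)


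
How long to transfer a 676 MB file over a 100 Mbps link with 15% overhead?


Effective throughput = 100 * (1 - 15/100) = 85 Mbps
File size in Mb = 676 * 8 = 5408 Mb
Time = 5408 / 85
Time = 63.6235 seconds


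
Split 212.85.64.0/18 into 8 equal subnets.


New prefix = 18 + 3 = 21
Each subnet has 2048 addresses
  212.85.64.0/21
  212.85.72.0/21
  212.85.80.0/21
  212.85.88.0/21
  212.85.96.0/21
  212.85.104.0/21
  212.85.112.0/21
  212.85.120.0/21
Subnets: 212.85.64.0/21, 212.85.72.0/21, 212.85.80.0/21, 212.85.88.0/21, 212.85.96.0/21, 212.85.104.0/21, 212.85.112.0/21, 212.85.120.0/21


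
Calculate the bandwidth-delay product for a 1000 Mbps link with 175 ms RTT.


BDP = bandwidth * RTT
= 1000 Mbps * 175 ms
= 1000 * 1e6 * 175 / 1000 bits
= 175000000 bits
= 21875000 bytes
= 21362.3047 KB
BDP = 175000000 bits (21875000 bytes)


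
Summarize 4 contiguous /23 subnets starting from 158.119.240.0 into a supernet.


Original prefix: /23
Number of subnets: 4 = 2^2
New prefix = 23 - 2 = 21
Supernet: 158.119.240.0/21


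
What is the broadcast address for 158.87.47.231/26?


Network: 158.87.47.192/26
Host bits = 6
Set all host bits to 1:
Broadcast: 158.87.47.255


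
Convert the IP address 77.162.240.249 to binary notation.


77 = 01001101
162 = 10100010
240 = 11110000
249 = 11111001
Binary: 01001101.10100010.11110000.11111001


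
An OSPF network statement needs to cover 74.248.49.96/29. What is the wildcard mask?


Subnet mask: 255.255.255.248
Wildcard = 255.255.255.255 - subnet mask
255 - 255 = 0
255 - 255 = 0
255 - 255 = 0
255 - 248 = 7
Wildcard: 0.0.0.7


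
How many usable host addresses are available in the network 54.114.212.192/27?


Host bits = 32 - 27 = 5
Total addresses = 2^5 = 32
Usable = total - 2 (network and broadcast)
Usable hosts: 30


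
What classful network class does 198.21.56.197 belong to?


First octet: 198
Binary: 11000110
110xxxxx -> Class C (192-223)
Class C, default mask 255.255.255.0 (/24)


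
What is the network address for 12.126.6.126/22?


IP:   00001100.01111110.00000110.01111110
Mask: 11111111.11111111.11111100.00000000
AND operation:
Net:  00001100.01111110.00000100.00000000
Network: 12.126.4.0/22


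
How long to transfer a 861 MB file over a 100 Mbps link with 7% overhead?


Effective throughput = 100 * (1 - 7/100) = 93 Mbps
File size in Mb = 861 * 8 = 6888 Mb
Time = 6888 / 93
Time = 74.0645 seconds


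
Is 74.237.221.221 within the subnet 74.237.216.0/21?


Subnet network: 74.237.216.0
Test IP AND mask: 74.237.216.0
Yes, 74.237.221.221 is in 74.237.216.0/21


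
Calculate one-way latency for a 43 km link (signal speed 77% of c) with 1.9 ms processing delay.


Speed = 0.77 * 3e5 km/s = 231000 km/s
Propagation delay = 43 / 231000 = 0.0002 s = 0.1861 ms
Processing delay = 1.9 ms
Total one-way latency = 2.0861 ms


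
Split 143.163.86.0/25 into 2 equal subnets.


New prefix = 25 + 1 = 26
Each subnet has 64 addresses
  143.163.86.0/26
  143.163.86.64/26
Subnets: 143.163.86.0/26, 143.163.86.64/26


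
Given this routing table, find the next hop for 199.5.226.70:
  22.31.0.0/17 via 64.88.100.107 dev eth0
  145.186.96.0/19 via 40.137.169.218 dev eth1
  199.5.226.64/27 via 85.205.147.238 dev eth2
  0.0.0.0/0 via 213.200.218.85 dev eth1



Longest prefix match for 199.5.226.70:
  /17 22.31.0.0: no
  /19 145.186.96.0: no
  /27 199.5.226.64: MATCH
  /0 0.0.0.0: MATCH
Selected: next-hop 85.205.147.238 via eth2 (matched /27)


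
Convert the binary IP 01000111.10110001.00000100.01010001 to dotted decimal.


01000111 = 71
10110001 = 177
00000100 = 4
01010001 = 81
IP: 71.177.4.81


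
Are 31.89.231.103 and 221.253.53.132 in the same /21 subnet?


Mask: 255.255.248.0
31.89.231.103 AND mask = 31.89.224.0
221.253.53.132 AND mask = 221.253.48.0
No, different subnets (31.89.224.0 vs 221.253.48.0)


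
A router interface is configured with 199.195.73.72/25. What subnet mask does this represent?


/25 means 25 network bits, 7 host bits
Binary: 11111111111111111111111110000000
Mask: 255.255.255.128


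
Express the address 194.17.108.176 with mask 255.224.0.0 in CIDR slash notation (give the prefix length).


Binary: 11111111.11100000.00000000.00000000
Count leading 1s
Prefix: /11


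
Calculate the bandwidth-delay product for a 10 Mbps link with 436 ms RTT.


BDP = bandwidth * RTT
= 10 Mbps * 436 ms
= 10 * 1e6 * 436 / 1000 bits
= 4360000 bits
= 545000 bytes
= 532.2266 KB
BDP = 4360000 bits (545000 bytes)


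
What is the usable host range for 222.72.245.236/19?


Network: 222.72.224.0
Broadcast: 222.72.255.255
First usable = network + 1
Last usable = broadcast - 1
Range: 222.72.224.1 to 222.72.255.254


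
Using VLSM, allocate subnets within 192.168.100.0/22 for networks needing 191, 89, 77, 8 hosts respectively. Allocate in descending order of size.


191 hosts -> /24 (254 usable): 192.168.100.0/24
89 hosts -> /25 (126 usable): 192.168.101.0/25
77 hosts -> /25 (126 usable): 192.168.101.128/25
8 hosts -> /28 (14 usable): 192.168.102.0/28
Allocation: 192.168.100.0/24 (191 hosts, 254 usable); 192.168.101.0/25 (89 hosts, 126 usable); 192.168.101.128/25 (77 hosts, 126 usable); 192.168.102.0/28 (8 hosts, 14 usable)


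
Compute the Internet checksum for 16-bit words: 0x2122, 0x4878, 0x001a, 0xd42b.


Sum all words (with carry folding):
+ 0x2122 = 0x2122
+ 0x4878 = 0x699a
+ 0x001a = 0x69b4
+ 0xd42b = 0x3de0
One's complement: ~0x3de0
Checksum = 0xc21f


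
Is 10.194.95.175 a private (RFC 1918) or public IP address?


RFC 1918 private ranges:
  10.0.0.0/8 (10.0.0.0 - 10.255.255.255)
  172.16.0.0/12 (172.16.0.0 - 172.31.255.255)
  192.168.0.0/16 (192.168.0.0 - 192.168.255.255)
Private (in 10.0.0.0/8)


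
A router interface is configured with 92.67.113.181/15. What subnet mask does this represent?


/15 means 15 network bits, 17 host bits
Binary: 11111111111111100000000000000000
Mask: 255.254.0.0


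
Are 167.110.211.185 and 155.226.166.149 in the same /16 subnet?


Mask: 255.255.0.0
167.110.211.185 AND mask = 167.110.0.0
155.226.166.149 AND mask = 155.226.0.0
No, different subnets (167.110.0.0 vs 155.226.0.0)


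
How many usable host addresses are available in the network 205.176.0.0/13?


Host bits = 32 - 13 = 19
Total addresses = 2^19 = 524288
Usable = total - 2 (network and broadcast)
Usable hosts: 524286


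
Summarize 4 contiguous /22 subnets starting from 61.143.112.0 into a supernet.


Original prefix: /22
Number of subnets: 4 = 2^2
New prefix = 22 - 2 = 20
Supernet: 61.143.112.0/20


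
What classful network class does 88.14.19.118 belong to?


First octet: 88
Binary: 01011000
0xxxxxxx -> Class A (1-126)
Class A, default mask 255.0.0.0 (/8)


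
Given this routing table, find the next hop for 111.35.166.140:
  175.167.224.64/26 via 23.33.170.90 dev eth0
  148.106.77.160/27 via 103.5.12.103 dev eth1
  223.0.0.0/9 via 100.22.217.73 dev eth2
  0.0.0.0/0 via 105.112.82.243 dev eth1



Longest prefix match for 111.35.166.140:
  /26 175.167.224.64: no
  /27 148.106.77.160: no
  /9 223.0.0.0: no
  /0 0.0.0.0: MATCH
Selected: next-hop 105.112.82.243 via eth1 (matched /0)


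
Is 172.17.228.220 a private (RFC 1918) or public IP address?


RFC 1918 private ranges:
  10.0.0.0/8 (10.0.0.0 - 10.255.255.255)
  172.16.0.0/12 (172.16.0.0 - 172.31.255.255)
  192.168.0.0/16 (192.168.0.0 - 192.168.255.255)
Private (in 172.16.0.0/12)


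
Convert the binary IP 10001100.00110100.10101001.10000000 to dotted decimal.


10001100 = 140
00110100 = 52
10101001 = 169
10000000 = 128
IP: 140.52.169.128


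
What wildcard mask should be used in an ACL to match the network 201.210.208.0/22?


Subnet mask: 255.255.252.0
Wildcard = 255.255.255.255 - subnet mask
255 - 255 = 0
255 - 255 = 0
255 - 252 = 3
255 - 0 = 255
Wildcard: 0.0.3.255


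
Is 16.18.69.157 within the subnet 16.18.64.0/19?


Subnet network: 16.18.64.0
Test IP AND mask: 16.18.64.0
Yes, 16.18.69.157 is in 16.18.64.0/19


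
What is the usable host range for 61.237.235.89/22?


Network: 61.237.232.0
Broadcast: 61.237.235.255
First usable = network + 1
Last usable = broadcast - 1
Range: 61.237.232.1 to 61.237.235.254


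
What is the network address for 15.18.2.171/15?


IP:   00001111.00010010.00000010.10101011
Mask: 11111111.11111110.00000000.00000000
AND operation:
Net:  00001111.00010010.00000000.00000000
Network: 15.18.0.0/15


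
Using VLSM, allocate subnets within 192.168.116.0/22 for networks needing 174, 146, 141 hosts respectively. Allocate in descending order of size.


174 hosts -> /24 (254 usable): 192.168.116.0/24
146 hosts -> /24 (254 usable): 192.168.117.0/24
141 hosts -> /24 (254 usable): 192.168.118.0/24
Allocation: 192.168.116.0/24 (174 hosts, 254 usable); 192.168.117.0/24 (146 hosts, 254 usable); 192.168.118.0/24 (141 hosts, 254 usable)


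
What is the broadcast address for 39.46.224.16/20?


Network: 39.46.224.0/20
Host bits = 12
Set all host bits to 1:
Broadcast: 39.46.239.255


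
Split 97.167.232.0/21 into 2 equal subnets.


New prefix = 21 + 1 = 22
Each subnet has 1024 addresses
  97.167.232.0/22
  97.167.236.0/22
Subnets: 97.167.232.0/22, 97.167.236.0/22


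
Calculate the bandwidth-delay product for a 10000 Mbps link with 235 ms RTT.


BDP = bandwidth * RTT
= 10000 Mbps * 235 ms
= 10000 * 1e6 * 235 / 1000 bits
= 2350000000 bits
= 293750000 bytes
= 286865.2344 KB
BDP = 2350000000 bits (293750000 bytes)


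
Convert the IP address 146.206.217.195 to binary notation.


146 = 10010010
206 = 11001110
217 = 11011001
195 = 11000011
Binary: 10010010.11001110.11011001.11000011


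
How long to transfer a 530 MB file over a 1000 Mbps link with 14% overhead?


Effective throughput = 1000 * (1 - 14/100) = 860 Mbps
File size in Mb = 530 * 8 = 4240 Mb
Time = 4240 / 860
Time = 4.9302 seconds


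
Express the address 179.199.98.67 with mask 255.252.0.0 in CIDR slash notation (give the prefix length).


Binary: 11111111.11111100.00000000.00000000
Count leading 1s
Prefix: /14


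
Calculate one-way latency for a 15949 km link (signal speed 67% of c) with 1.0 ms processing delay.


Speed = 0.67 * 3e5 km/s = 201000 km/s
Propagation delay = 15949 / 201000 = 0.0793 s = 79.3483 ms
Processing delay = 1.0 ms
Total one-way latency = 80.3483 ms


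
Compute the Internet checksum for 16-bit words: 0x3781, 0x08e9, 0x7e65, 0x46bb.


Sum all words (with carry folding):
+ 0x3781 = 0x3781
+ 0x08e9 = 0x406a
+ 0x7e65 = 0xbecf
+ 0x46bb = 0x058b
One's complement: ~0x058b
Checksum = 0xfa74


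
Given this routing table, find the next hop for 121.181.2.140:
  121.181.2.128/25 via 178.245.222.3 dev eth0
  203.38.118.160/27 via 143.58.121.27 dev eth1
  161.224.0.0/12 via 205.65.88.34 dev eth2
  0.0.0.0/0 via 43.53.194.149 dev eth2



Longest prefix match for 121.181.2.140:
  /25 121.181.2.128: MATCH
  /27 203.38.118.160: no
  /12 161.224.0.0: no
  /0 0.0.0.0: MATCH
Selected: next-hop 178.245.222.3 via eth0 (matched /25)


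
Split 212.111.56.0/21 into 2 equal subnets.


New prefix = 21 + 1 = 22
Each subnet has 1024 addresses
  212.111.56.0/22
  212.111.60.0/22
Subnets: 212.111.56.0/22, 212.111.60.0/22


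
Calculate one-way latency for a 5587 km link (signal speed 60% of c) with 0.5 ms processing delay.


Speed = 0.6 * 3e5 km/s = 180000 km/s
Propagation delay = 5587 / 180000 = 0.031 s = 31.0389 ms
Processing delay = 0.5 ms
Total one-way latency = 31.5389 ms


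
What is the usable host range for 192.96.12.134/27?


Network: 192.96.12.128
Broadcast: 192.96.12.159
First usable = network + 1
Last usable = broadcast - 1
Range: 192.96.12.129 to 192.96.12.158


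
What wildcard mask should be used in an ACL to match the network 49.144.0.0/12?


Subnet mask: 255.240.0.0
Wildcard = 255.255.255.255 - subnet mask
255 - 255 = 0
255 - 240 = 15
255 - 0 = 255
255 - 0 = 255
Wildcard: 0.15.255.255


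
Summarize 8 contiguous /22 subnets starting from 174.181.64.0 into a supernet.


Original prefix: /22
Number of subnets: 8 = 2^3
New prefix = 22 - 3 = 19
Supernet: 174.181.64.0/19


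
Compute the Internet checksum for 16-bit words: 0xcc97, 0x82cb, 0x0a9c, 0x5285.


Sum all words (with carry folding):
+ 0xcc97 = 0xcc97
+ 0x82cb = 0x4f63
+ 0x0a9c = 0x59ff
+ 0x5285 = 0xac84
One's complement: ~0xac84
Checksum = 0x537b


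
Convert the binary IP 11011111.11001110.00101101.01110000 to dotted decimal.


11011111 = 223
11001110 = 206
00101101 = 45
01110000 = 112
IP: 223.206.45.112


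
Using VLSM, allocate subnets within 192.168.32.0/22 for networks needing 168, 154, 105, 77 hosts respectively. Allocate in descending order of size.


168 hosts -> /24 (254 usable): 192.168.32.0/24
154 hosts -> /24 (254 usable): 192.168.33.0/24
105 hosts -> /25 (126 usable): 192.168.34.0/25
77 hosts -> /25 (126 usable): 192.168.34.128/25
Allocation: 192.168.32.0/24 (168 hosts, 254 usable); 192.168.33.0/24 (154 hosts, 254 usable); 192.168.34.0/25 (105 hosts, 126 usable); 192.168.34.128/25 (77 hosts, 126 usable)


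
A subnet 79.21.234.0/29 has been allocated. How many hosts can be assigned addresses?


Host bits = 32 - 29 = 3
Total addresses = 2^3 = 8
Usable = total - 2 (network and broadcast)
Usable hosts: 6


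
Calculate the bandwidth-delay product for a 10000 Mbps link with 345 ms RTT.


BDP = bandwidth * RTT
= 10000 Mbps * 345 ms
= 10000 * 1e6 * 345 / 1000 bits
= 3450000000 bits
= 431250000 bytes
= 421142.5781 KB
BDP = 3450000000 bits (431250000 bytes)


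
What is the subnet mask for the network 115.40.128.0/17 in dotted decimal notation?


/17 means 17 network bits, 15 host bits
Binary: 11111111111111111000000000000000
Mask: 255.255.128.0


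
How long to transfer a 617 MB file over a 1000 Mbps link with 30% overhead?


Effective throughput = 1000 * (1 - 30/100) = 700 Mbps
File size in Mb = 617 * 8 = 4936 Mb
Time = 4936 / 700
Time = 7.0514 seconds


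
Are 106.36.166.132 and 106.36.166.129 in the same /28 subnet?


Mask: 255.255.255.240
106.36.166.132 AND mask = 106.36.166.128
106.36.166.129 AND mask = 106.36.166.128
Yes, same subnet (106.36.166.128)


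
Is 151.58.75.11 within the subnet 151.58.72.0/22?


Subnet network: 151.58.72.0
Test IP AND mask: 151.58.72.0
Yes, 151.58.75.11 is in 151.58.72.0/22


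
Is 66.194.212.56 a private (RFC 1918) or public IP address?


RFC 1918 private ranges:
  10.0.0.0/8 (10.0.0.0 - 10.255.255.255)
  172.16.0.0/12 (172.16.0.0 - 172.31.255.255)
  192.168.0.0/16 (192.168.0.0 - 192.168.255.255)
Public (not in any RFC 1918 range)


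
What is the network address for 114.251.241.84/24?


IP:   01110010.11111011.11110001.01010100
Mask: 11111111.11111111.11111111.00000000
AND operation:
Net:  01110010.11111011.11110001.00000000
Network: 114.251.241.0/24


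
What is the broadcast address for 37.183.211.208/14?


Network: 37.180.0.0/14
Host bits = 18
Set all host bits to 1:
Broadcast: 37.183.255.255


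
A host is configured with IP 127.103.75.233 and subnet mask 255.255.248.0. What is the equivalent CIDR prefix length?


Binary: 11111111.11111111.11111000.00000000
Count leading 1s
Prefix: /21


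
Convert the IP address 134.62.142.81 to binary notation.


134 = 10000110
62 = 00111110
142 = 10001110
81 = 01010001
Binary: 10000110.00111110.10001110.01010001


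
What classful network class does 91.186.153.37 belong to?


First octet: 91
Binary: 01011011
0xxxxxxx -> Class A (1-126)
Class A, default mask 255.0.0.0 (/8)


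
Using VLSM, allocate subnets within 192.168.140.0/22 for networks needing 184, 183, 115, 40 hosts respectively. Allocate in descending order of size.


184 hosts -> /24 (254 usable): 192.168.140.0/24
183 hosts -> /24 (254 usable): 192.168.141.0/24
115 hosts -> /25 (126 usable): 192.168.142.0/25
40 hosts -> /26 (62 usable): 192.168.142.128/26
Allocation: 192.168.140.0/24 (184 hosts, 254 usable); 192.168.141.0/24 (183 hosts, 254 usable); 192.168.142.0/25 (115 hosts, 126 usable); 192.168.142.128/26 (40 hosts, 62 usable)


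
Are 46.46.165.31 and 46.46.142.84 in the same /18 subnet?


Mask: 255.255.192.0
46.46.165.31 AND mask = 46.46.128.0
46.46.142.84 AND mask = 46.46.128.0
Yes, same subnet (46.46.128.0)


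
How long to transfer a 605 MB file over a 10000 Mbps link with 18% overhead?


Effective throughput = 10000 * (1 - 18/100) = 8200 Mbps
File size in Mb = 605 * 8 = 4840 Mb
Time = 4840 / 8200
Time = 0.5902 seconds


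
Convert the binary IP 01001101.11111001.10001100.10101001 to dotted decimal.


01001101 = 77
11111001 = 249
10001100 = 140
10101001 = 169
IP: 77.249.140.169


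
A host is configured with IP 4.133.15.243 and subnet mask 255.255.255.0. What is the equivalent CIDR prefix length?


Binary: 11111111.11111111.11111111.00000000
Count leading 1s
Prefix: /24


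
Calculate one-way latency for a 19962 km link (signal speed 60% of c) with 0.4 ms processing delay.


Speed = 0.6 * 3e5 km/s = 180000 km/s
Propagation delay = 19962 / 180000 = 0.1109 s = 110.9 ms
Processing delay = 0.4 ms
Total one-way latency = 111.3 ms


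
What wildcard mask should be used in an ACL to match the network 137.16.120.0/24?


Subnet mask: 255.255.255.0
Wildcard = 255.255.255.255 - subnet mask
255 - 255 = 0
255 - 255 = 0
255 - 255 = 0
255 - 0 = 255
Wildcard: 0.0.0.255


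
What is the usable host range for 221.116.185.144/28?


Network: 221.116.185.144
Broadcast: 221.116.185.159
First usable = network + 1
Last usable = broadcast - 1
Range: 221.116.185.145 to 221.116.185.158


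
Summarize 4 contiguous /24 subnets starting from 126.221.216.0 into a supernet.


Original prefix: /24
Number of subnets: 4 = 2^2
New prefix = 24 - 2 = 22
Supernet: 126.221.216.0/22


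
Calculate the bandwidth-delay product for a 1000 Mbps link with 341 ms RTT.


BDP = bandwidth * RTT
= 1000 Mbps * 341 ms
= 1000 * 1e6 * 341 / 1000 bits
= 341000000 bits
= 42625000 bytes
= 41625.9766 KB
BDP = 341000000 bits (42625000 bytes)


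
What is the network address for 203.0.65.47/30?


IP:   11001011.00000000.01000001.00101111
Mask: 11111111.11111111.11111111.11111100
AND operation:
Net:  11001011.00000000.01000001.00101100
Network: 203.0.65.44/30


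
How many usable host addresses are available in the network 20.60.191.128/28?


Host bits = 32 - 28 = 4
Total addresses = 2^4 = 16
Usable = total - 2 (network and broadcast)
Usable hosts: 14


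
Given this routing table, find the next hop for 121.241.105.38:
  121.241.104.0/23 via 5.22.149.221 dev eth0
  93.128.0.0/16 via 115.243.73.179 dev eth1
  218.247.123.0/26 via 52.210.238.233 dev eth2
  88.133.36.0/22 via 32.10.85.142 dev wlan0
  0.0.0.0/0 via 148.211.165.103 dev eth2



Longest prefix match for 121.241.105.38:
  /23 121.241.104.0: MATCH
  /16 93.128.0.0: no
  /26 218.247.123.0: no
  /22 88.133.36.0: no
  /0 0.0.0.0: MATCH
Selected: next-hop 5.22.149.221 via eth0 (matched /23)


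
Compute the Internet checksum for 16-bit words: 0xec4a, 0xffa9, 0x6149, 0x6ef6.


Sum all words (with carry folding):
+ 0xec4a = 0xec4a
+ 0xffa9 = 0xebf4
+ 0x6149 = 0x4d3e
+ 0x6ef6 = 0xbc34
One's complement: ~0xbc34
Checksum = 0x43cb


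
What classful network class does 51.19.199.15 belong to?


First octet: 51
Binary: 00110011
0xxxxxxx -> Class A (1-126)
Class A, default mask 255.0.0.0 (/8)


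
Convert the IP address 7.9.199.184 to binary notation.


7 = 00000111
9 = 00001001
199 = 11000111
184 = 10111000
Binary: 00000111.00001001.11000111.10111000


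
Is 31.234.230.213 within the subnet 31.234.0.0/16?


Subnet network: 31.234.0.0
Test IP AND mask: 31.234.0.0
Yes, 31.234.230.213 is in 31.234.0.0/16


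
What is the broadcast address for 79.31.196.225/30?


Network: 79.31.196.224/30
Host bits = 2
Set all host bits to 1:
Broadcast: 79.31.196.227


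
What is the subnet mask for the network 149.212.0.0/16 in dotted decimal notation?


/16 means 16 network bits, 16 host bits
Binary: 11111111111111110000000000000000
Mask: 255.255.0.0


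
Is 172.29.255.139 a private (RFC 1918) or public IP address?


RFC 1918 private ranges:
  10.0.0.0/8 (10.0.0.0 - 10.255.255.255)
  172.16.0.0/12 (172.16.0.0 - 172.31.255.255)
  192.168.0.0/16 (192.168.0.0 - 192.168.255.255)
Private (in 172.16.0.0/12)


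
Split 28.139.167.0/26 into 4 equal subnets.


New prefix = 26 + 2 = 28
Each subnet has 16 addresses
  28.139.167.0/28
  28.139.167.16/28
  28.139.167.32/28
  28.139.167.48/28
Subnets: 28.139.167.0/28, 28.139.167.16/28, 28.139.167.32/28, 28.139.167.48/28


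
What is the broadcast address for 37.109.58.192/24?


Network: 37.109.58.0/24
Host bits = 8
Set all host bits to 1:
Broadcast: 37.109.58.255


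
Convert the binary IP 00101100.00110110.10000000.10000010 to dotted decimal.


00101100 = 44
00110110 = 54
10000000 = 128
10000010 = 130
IP: 44.54.128.130


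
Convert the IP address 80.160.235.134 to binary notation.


80 = 01010000
160 = 10100000
235 = 11101011
134 = 10000110
Binary: 01010000.10100000.11101011.10000110


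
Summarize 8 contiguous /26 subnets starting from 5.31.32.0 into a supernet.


Original prefix: /26
Number of subnets: 8 = 2^3
New prefix = 26 - 3 = 23
Supernet: 5.31.32.0/23


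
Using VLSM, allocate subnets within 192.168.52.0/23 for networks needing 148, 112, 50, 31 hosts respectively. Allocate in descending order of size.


148 hosts -> /24 (254 usable): 192.168.52.0/24
112 hosts -> /25 (126 usable): 192.168.53.0/25
50 hosts -> /26 (62 usable): 192.168.53.128/26
31 hosts -> /26 (62 usable): 192.168.53.192/26
Allocation: 192.168.52.0/24 (148 hosts, 254 usable); 192.168.53.0/25 (112 hosts, 126 usable); 192.168.53.128/26 (50 hosts, 62 usable); 192.168.53.192/26 (31 hosts, 62 usable)


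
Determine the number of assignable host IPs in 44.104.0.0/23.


Host bits = 32 - 23 = 9
Total addresses = 2^9 = 512
Usable = total - 2 (network and broadcast)
Usable hosts: 510


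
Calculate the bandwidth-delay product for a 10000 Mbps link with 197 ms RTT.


BDP = bandwidth * RTT
= 10000 Mbps * 197 ms
= 10000 * 1e6 * 197 / 1000 bits
= 1970000000 bits
= 246250000 bytes
= 240478.5156 KB
BDP = 1970000000 bits (246250000 bytes)


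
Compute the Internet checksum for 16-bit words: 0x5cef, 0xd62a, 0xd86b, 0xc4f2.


Sum all words (with carry folding):
+ 0x5cef = 0x5cef
+ 0xd62a = 0x331a
+ 0xd86b = 0x0b86
+ 0xc4f2 = 0xd078
One's complement: ~0xd078
Checksum = 0x2f87


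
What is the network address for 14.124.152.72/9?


IP:   00001110.01111100.10011000.01001000
Mask: 11111111.10000000.00000000.00000000
AND operation:
Net:  00001110.00000000.00000000.00000000
Network: 14.0.0.0/9


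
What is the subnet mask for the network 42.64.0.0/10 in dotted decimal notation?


/10 means 10 network bits, 22 host bits
Binary: 11111111110000000000000000000000
Mask: 255.192.0.0


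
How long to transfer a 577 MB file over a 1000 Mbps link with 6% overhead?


Effective throughput = 1000 * (1 - 6/100) = 940 Mbps
File size in Mb = 577 * 8 = 4616 Mb
Time = 4616 / 940
Time = 4.9106 seconds


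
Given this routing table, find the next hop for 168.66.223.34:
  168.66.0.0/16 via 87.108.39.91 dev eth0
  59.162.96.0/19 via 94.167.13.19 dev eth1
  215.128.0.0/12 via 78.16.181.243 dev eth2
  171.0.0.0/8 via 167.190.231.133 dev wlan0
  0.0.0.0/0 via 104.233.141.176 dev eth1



Longest prefix match for 168.66.223.34:
  /16 168.66.0.0: MATCH
  /19 59.162.96.0: no
  /12 215.128.0.0: no
  /8 171.0.0.0: no
  /0 0.0.0.0: MATCH
Selected: next-hop 87.108.39.91 via eth0 (matched /16)


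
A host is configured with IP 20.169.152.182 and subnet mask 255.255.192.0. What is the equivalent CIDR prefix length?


Binary: 11111111.11111111.11000000.00000000
Count leading 1s
Prefix: /18


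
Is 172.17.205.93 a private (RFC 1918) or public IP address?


RFC 1918 private ranges:
  10.0.0.0/8 (10.0.0.0 - 10.255.255.255)
  172.16.0.0/12 (172.16.0.0 - 172.31.255.255)
  192.168.0.0/16 (192.168.0.0 - 192.168.255.255)
Private (in 172.16.0.0/12)


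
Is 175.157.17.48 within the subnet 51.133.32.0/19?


Subnet network: 51.133.32.0
Test IP AND mask: 175.157.0.0
No, 175.157.17.48 is not in 51.133.32.0/19


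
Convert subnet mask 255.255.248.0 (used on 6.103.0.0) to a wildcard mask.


Subnet mask: 255.255.248.0
Wildcard = 255.255.255.255 - subnet mask
255 - 255 = 0
255 - 255 = 0
255 - 248 = 7
255 - 0 = 255
Wildcard: 0.0.7.255


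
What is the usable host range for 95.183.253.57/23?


Network: 95.183.252.0
Broadcast: 95.183.253.255
First usable = network + 1
Last usable = broadcast - 1
Range: 95.183.252.1 to 95.183.253.254


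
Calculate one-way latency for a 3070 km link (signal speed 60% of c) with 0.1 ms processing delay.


Speed = 0.6 * 3e5 km/s = 180000 km/s
Propagation delay = 3070 / 180000 = 0.0171 s = 17.0556 ms
Processing delay = 0.1 ms
Total one-way latency = 17.1556 ms


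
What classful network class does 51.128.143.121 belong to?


First octet: 51
Binary: 00110011
0xxxxxxx -> Class A (1-126)
Class A, default mask 255.0.0.0 (/8)


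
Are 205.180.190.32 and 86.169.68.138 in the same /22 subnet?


Mask: 255.255.252.0
205.180.190.32 AND mask = 205.180.188.0
86.169.68.138 AND mask = 86.169.68.0
No, different subnets (205.180.188.0 vs 86.169.68.0)


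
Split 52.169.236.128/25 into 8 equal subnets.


New prefix = 25 + 3 = 28
Each subnet has 16 addresses
  52.169.236.128/28
  52.169.236.144/28
  52.169.236.160/28
  52.169.236.176/28
  52.169.236.192/28
  52.169.236.208/28
  52.169.236.224/28
  52.169.236.240/28
Subnets: 52.169.236.128/28, 52.169.236.144/28, 52.169.236.160/28, 52.169.236.176/28, 52.169.236.192/28, 52.169.236.208/28, 52.169.236.224/28, 52.169.236.240/28


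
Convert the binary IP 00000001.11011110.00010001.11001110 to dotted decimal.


00000001 = 1
11011110 = 222
00010001 = 17
11001110 = 206
IP: 1.222.17.206


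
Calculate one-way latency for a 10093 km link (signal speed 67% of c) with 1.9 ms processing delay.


Speed = 0.67 * 3e5 km/s = 201000 km/s
Propagation delay = 10093 / 201000 = 0.0502 s = 50.2139 ms
Processing delay = 1.9 ms
Total one-way latency = 52.1139 ms


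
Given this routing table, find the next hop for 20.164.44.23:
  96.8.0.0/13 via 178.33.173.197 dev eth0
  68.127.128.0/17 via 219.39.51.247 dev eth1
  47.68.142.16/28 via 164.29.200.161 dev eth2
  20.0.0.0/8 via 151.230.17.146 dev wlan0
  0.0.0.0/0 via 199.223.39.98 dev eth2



Longest prefix match for 20.164.44.23:
  /13 96.8.0.0: no
  /17 68.127.128.0: no
  /28 47.68.142.16: no
  /8 20.0.0.0: MATCH
  /0 0.0.0.0: MATCH
Selected: next-hop 151.230.17.146 via wlan0 (matched /8)


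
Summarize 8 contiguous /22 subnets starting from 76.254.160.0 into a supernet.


Original prefix: /22
Number of subnets: 8 = 2^3
New prefix = 22 - 3 = 19
Supernet: 76.254.160.0/19


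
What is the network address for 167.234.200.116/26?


IP:   10100111.11101010.11001000.01110100
Mask: 11111111.11111111.11111111.11000000
AND operation:
Net:  10100111.11101010.11001000.01000000
Network: 167.234.200.64/26


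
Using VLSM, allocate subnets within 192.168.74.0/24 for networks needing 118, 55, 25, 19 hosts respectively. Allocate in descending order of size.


118 hosts -> /25 (126 usable): 192.168.74.0/25
55 hosts -> /26 (62 usable): 192.168.74.128/26
25 hosts -> /27 (30 usable): 192.168.74.192/27
19 hosts -> /27 (30 usable): 192.168.74.224/27
Allocation: 192.168.74.0/25 (118 hosts, 126 usable); 192.168.74.128/26 (55 hosts, 62 usable); 192.168.74.192/27 (25 hosts, 30 usable); 192.168.74.224/27 (19 hosts, 30 usable)


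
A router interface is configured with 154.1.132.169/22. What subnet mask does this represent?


/22 means 22 network bits, 10 host bits
Binary: 11111111111111111111110000000000
Mask: 255.255.252.0


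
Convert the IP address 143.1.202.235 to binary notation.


143 = 10001111
1 = 00000001
202 = 11001010
235 = 11101011
Binary: 10001111.00000001.11001010.11101011


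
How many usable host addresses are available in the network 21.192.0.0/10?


Host bits = 32 - 10 = 22
Total addresses = 2^22 = 4194304
Usable = total - 2 (network and broadcast)
Usable hosts: 4194302


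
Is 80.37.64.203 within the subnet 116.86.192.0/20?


Subnet network: 116.86.192.0
Test IP AND mask: 80.37.64.0
No, 80.37.64.203 is not in 116.86.192.0/20


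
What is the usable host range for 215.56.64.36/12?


Network: 215.48.0.0
Broadcast: 215.63.255.255
First usable = network + 1
Last usable = broadcast - 1
Range: 215.48.0.1 to 215.63.255.254


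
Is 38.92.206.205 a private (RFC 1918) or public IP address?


RFC 1918 private ranges:
  10.0.0.0/8 (10.0.0.0 - 10.255.255.255)
  172.16.0.0/12 (172.16.0.0 - 172.31.255.255)
  192.168.0.0/16 (192.168.0.0 - 192.168.255.255)
Public (not in any RFC 1918 range)
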